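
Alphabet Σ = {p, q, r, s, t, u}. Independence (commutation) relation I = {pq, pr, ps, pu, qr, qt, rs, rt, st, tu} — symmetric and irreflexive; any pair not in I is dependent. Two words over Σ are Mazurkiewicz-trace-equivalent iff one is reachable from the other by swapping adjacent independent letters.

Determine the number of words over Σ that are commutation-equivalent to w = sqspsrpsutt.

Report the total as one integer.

0(s) covers ∅
1(q) covers 0:s
2(s) covers 1:q
3(p) covers ∅
4(s) covers 2:s
5(r) covers ∅
6(p) covers 3:p
7(s) covers 4:s
8(u) covers 5:r, 7:s
9(t) covers 6:p
10(t) covers 9:t
floor of heap: 0:s, 3:p, 5:r
completions by unplaced set U, small U first (add the entries for U minus each lowest piece of U):
  |U|=1: {8}:1  {10}:1
  |U|=2: {5,8}:1  {7,8}:1  {8,10}:2  {9,10}:1
  |U|=3: {4,7,8}:1  {5,7,8}:2  {5,8,10}:3  {6,9,10}:1  {7,8,10}:3  {8,9,10}:3
  |U|=4: {2,4,7,8}:1  {3,6,9,10}:1  {4,5,7,8}:3  {4,7,8,10}:4  {5,7,8,10}:8  {5,8,9,10}:6  {6,8,9,10}:4  {7,8,9,10}:6
  |U|=5: {1,2,4,7,8}:1  {2,4,5,7,8}:4  {2,4,7,8,10}:5  {3,6,8,9,10}:5  {4,5,7,8,10}:15  {4,7,8,9,10}:10  {5,6,8,9,10}:10  {5,7,8,9,10}:20  {6,7,8,9,10}:10
  |U|=6: {0,1,2,4,7,8}:1  {1,2,4,5,7,8}:5  {1,2,4,7,8,10}:6  {2,4,5,7,8,10}:24  {2,4,7,8,9,10}:15  {3,5,6,8,9,10}:15  {3,6,7,8,9,10}:15  {4,5,7,8,9,10}:45  {4,6,7,8,9,10}:20  {5,6,7,8,9,10}:40
  |U|=7: {0,1,2,4,5,7,8}:6  {0,1,2,4,7,8,10}:7  {1,2,4,5,7,8,10}:35  {1,2,4,7,8,9,10}:21  {2,4,5,7,8,9,10}:84  {2,4,6,7,8,9,10}:35  {3,4,6,7,8,9,10}:35  {3,5,6,7,8,9,10}:70  {4,5,6,7,8,9,10}:105
  |U|=8: {0,1,2,4,5,7,8,10}:48  {0,1,2,4,7,8,9,10}:28  {1,2,4,5,7,8,9,10}:140  {1,2,4,6,7,8,9,10}:56  {2,3,4,6,7,8,9,10}:70  {2,4,5,6,7,8,9,10}:224  {3,4,5,6,7,8,9,10}:210
  |U|=9: {0,1,2,4,5,7,8,9,10}:216  {0,1,2,4,6,7,8,9,10}:84  {1,2,3,4,6,7,8,9,10}:126  {1,2,4,5,6,7,8,9,10}:420  {2,3,4,5,6,7,8,9,10}:504
  start at 0(s): 1050
  start at 3(p): 720
  start at 5(r): 210
sum over floor = 1980

1980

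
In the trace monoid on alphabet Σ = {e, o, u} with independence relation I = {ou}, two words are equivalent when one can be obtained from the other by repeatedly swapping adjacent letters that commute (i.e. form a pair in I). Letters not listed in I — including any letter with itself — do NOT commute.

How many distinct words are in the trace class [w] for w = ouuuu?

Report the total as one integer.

5

#0=o has no predecessor
#1=u has no predecessor
#2=u depends on [1:u]
#3=u depends on [2:u]
#4=u depends on [3:u]
sources: [0:o, 1:u]
N(rest) = Σ N(rest − s) over sources s of rest; N(one piece) = 1:
  size 1 → [0]=1  [4]=1
  size 2 → [0,4]=2  [3,4]=1
  size 3 → [0,3,4]=3  [2,3,4]=1
  first=0(o) contributes 1
  first=1(u) contributes 4
|[w]| = 5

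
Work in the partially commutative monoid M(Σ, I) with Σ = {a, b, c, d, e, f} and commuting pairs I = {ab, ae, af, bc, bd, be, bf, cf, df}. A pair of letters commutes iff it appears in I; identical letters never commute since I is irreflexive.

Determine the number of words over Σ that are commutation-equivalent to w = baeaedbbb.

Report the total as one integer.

756

drop 0:b onto floor
drop 1:a onto floor
drop 2:e onto floor
drop 3:a onto {1:a}
drop 4:e onto {2:e}
drop 5:d onto {3:a, 4:e}
drop 6:b onto {0:b}
drop 7:b onto {6:b}
drop 8:b onto {7:b}
ground layer = {0:b, 1:a, 2:e}
drop-orders for the pieces not yet dropped (sum over which currently-grounded one goes next):
  1 to go: {5} 1  {8} 1
  2 to go: {3,5} 1  {4,5} 1  {5,8} 2  {7,8} 1
  3 to go: {1,3,5} 1  {2,4,5} 1  {3,4,5} 2  {3,5,8} 3  {4,5,8} 3  {5,7,8} 3  {6,7,8} 1
  4 to go: {0,6,7,8} 1  {1,3,4,5} 3  {1,3,5,8} 4  {2,3,4,5} 3  {2,4,5,8} 4  {3,4,5,8} 8  {3,5,7,8} 6  {4,5,7,8} 6  {5,6,7,8} 4
  5 to go: {0,5,6,7,8} 5  {1,2,3,4,5} 6  {1,3,4,5,8} 15  {1,3,5,7,8} 10  {2,3,4,5,8} 15  {2,4,5,7,8} 10  {3,4,5,7,8} 20  {3,5,6,7,8} 10  {4,5,6,7,8} 10
  6 to go: {0,3,5,6,7,8} 15  {0,4,5,6,7,8} 15  {1,2,3,4,5,8} 36  {1,3,4,5,7,8} 45  {1,3,5,6,7,8} 20  {2,3,4,5,7,8} 45  {2,4,5,6,7,8} 20  {3,4,5,6,7,8} 40
  7 to go: {0,1,3,5,6,7,8} 35  {0,2,4,5,6,7,8} 35  {0,3,4,5,6,7,8} 70  {1,2,3,4,5,7,8} 126  {1,3,4,5,6,7,8} 105  {2,3,4,5,6,7,8} 105
  if 0:b drops first: 336 orders
  if 1:a drops first: 210 orders
  if 2:e drops first: 210 orders
heap linearizations: 756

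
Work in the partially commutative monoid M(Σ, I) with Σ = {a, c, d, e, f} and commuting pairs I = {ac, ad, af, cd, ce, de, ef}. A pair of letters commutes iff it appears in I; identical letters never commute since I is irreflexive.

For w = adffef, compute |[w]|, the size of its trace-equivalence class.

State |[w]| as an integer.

0(a) covers ∅
1(d) covers ∅
2(f) covers 1:d
3(f) covers 2:f
4(e) covers 0:a
5(f) covers 3:f
floor of heap: 0:a, 1:d
completions by unplaced set U, small U first (add the entries for U minus each lowest piece of U):
  |U|=1: {4}:1  {5}:1
  |U|=2: {0,4}:1  {3,5}:1  {4,5}:2
  |U|=3: {0,4,5}:3  {2,3,5}:1  {3,4,5}:3
  |U|=4: {0,3,4,5}:6  {1,2,3,5}:1  {2,3,4,5}:4
  start at 0(a): 5
  start at 1(d): 10
sum over floor = 15

15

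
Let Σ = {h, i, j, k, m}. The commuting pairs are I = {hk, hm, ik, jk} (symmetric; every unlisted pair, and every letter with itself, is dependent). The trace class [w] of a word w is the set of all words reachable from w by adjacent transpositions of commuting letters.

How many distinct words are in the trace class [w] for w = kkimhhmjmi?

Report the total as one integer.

31

drop 0:k onto floor
drop 1:k onto {0:k}
drop 2:i onto floor
drop 3:m onto {1:k, 2:i}
drop 4:h onto {2:i}
drop 5:h onto {4:h}
drop 6:m onto {3:m}
drop 7:j onto {5:h, 6:m}
drop 8:m onto {7:j}
drop 9:i onto {8:m}
ground layer = {0:k, 2:i}
drop-orders for the pieces not yet dropped (sum over which currently-grounded one goes next):
  1 to go: {9} 1
  2 to go: {8,9} 1
  3 to go: {7,8,9} 1
  4 to go: {5,7,8,9} 1  {6,7,8,9} 1
  5 to go: {3,6,7,8,9} 1  {4,5,7,8,9} 1  {5,6,7,8,9} 2
  6 to go: {1,3,6,7,8,9} 1  {3,5,6,7,8,9} 3  {4,5,6,7,8,9} 3
  7 to go: {0,1,3,6,7,8,9} 1  {1,3,5,6,7,8,9} 4  {3,4,5,6,7,8,9} 6
  8 to go: {0,1,3,5,6,7,8,9} 5  {1,3,4,5,6,7,8,9} 10  {2,3,4,5,6,7,8,9} 6
  if 0:k drops first: 16 orders
  if 2:i drops first: 15 orders
heap linearizations: 31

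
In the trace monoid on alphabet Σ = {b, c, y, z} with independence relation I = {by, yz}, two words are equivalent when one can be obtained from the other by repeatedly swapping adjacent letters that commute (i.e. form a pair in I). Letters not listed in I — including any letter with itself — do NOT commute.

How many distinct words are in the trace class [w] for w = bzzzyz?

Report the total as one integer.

0(b) covers ∅
1(z) covers 0:b
2(z) covers 1:z
3(z) covers 2:z
4(y) covers ∅
5(z) covers 3:z
floor of heap: 0:b, 4:y
completions by unplaced set U, small U first (add the entries for U minus each lowest piece of U):
  |U|=1: {4}:1  {5}:1
  |U|=2: {3,5}:1  {4,5}:2
  |U|=3: {2,3,5}:1  {3,4,5}:3
  |U|=4: {1,2,3,5}:1  {2,3,4,5}:4
  start at 0(b): 5
  start at 4(y): 1
sum over floor = 6

6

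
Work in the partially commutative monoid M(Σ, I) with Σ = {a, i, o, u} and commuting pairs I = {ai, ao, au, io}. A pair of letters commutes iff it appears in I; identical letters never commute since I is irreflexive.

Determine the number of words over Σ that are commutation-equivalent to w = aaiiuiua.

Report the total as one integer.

56

drop 0:a onto floor
drop 1:a onto {0:a}
drop 2:i onto floor
drop 3:i onto {2:i}
drop 4:u onto {3:i}
drop 5:i onto {4:u}
drop 6:u onto {5:i}
drop 7:a onto {1:a}
ground layer = {0:a, 2:i}
drop-orders for the pieces not yet dropped (sum over which currently-grounded one goes next):
  1 to go: {6} 1  {7} 1
  2 to go: {1,7} 1  {5,6} 1  {6,7} 2
  3 to go: {0,1,7} 1  {1,6,7} 3  {4,5,6} 1  {5,6,7} 3
  4 to go: {0,1,6,7} 4  {1,5,6,7} 6  {3,4,5,6} 1  {4,5,6,7} 4
  5 to go: {0,1,5,6,7} 10  {1,4,5,6,7} 10  {2,3,4,5,6} 1  {3,4,5,6,7} 5
  6 to go: {0,1,4,5,6,7} 20  {1,3,4,5,6,7} 15  {2,3,4,5,6,7} 6
  if 0:a drops first: 21 orders
  if 2:i drops first: 35 orders
heap linearizations: 56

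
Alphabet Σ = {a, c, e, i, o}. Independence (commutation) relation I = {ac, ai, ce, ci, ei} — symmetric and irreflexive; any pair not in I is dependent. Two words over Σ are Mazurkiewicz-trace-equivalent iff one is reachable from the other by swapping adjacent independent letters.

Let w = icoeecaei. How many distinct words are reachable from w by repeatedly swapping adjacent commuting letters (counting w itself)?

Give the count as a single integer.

0(i) covers ∅
1(c) covers ∅
2(o) covers 0:i, 1:c
3(e) covers 2:o
4(e) covers 3:e
5(c) covers 2:o
6(a) covers 4:e
7(e) covers 6:a
8(i) covers 2:o
floor of heap: 0:i, 1:c
completions by unplaced set U, small U first (add the entries for U minus each lowest piece of U):
  |U|=1: {5}:1  {7}:1  {8}:1
  |U|=2: {5,7}:2  {5,8}:2  {6,7}:1  {7,8}:2
  |U|=3: {4,6,7}:1  {5,6,7}:3  {5,7,8}:6  {6,7,8}:3
  |U|=4: {3,4,6,7}:1  {4,5,6,7}:4  {4,6,7,8}:4  {5,6,7,8}:12
  |U|=5: {3,4,5,6,7}:5  {3,4,6,7,8}:5  {4,5,6,7,8}:20
  |U|=6: {3,4,5,6,7,8}:30
  |U|=7: {2,3,4,5,6,7,8}:30
  start at 0(i): 30
  start at 1(c): 30
sum over floor = 60

60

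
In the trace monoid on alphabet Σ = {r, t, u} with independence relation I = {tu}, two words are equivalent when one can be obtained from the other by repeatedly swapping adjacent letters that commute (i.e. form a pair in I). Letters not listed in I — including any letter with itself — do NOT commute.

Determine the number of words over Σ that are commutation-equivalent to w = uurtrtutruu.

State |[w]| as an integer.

3

#0=u has no predecessor
#1=u depends on [0:u]
#2=r depends on [1:u]
#3=t depends on [2:r]
#4=r depends on [3:t]
#5=t depends on [4:r]
#6=u depends on [4:r]
#7=t depends on [5:t]
#8=r depends on [6:u, 7:t]
#9=u depends on [8:r]
#10=u depends on [9:u]
sources: [0:u]
N(rest) = Σ N(rest − s) over sources s of rest; N(one piece) = 1:
  size 1 → [10]=1
  size 2 → [9,10]=1
  size 3 → [8,9,10]=1
  size 4 → [6,8,9,10]=1  [7,8,9,10]=1
  size 5 → [5,7,8,9,10]=1  [6,7,8,9,10]=2
  size 6 → [5,6,7,8,9,10]=3
  size 7 → [4,5,6,7,8,9,10]=3
  size 8 → [3,4,5,6,7,8,9,10]=3
  size 9 → [2,3,4,5,6,7,8,9,10]=3
  first=0(u) contributes 3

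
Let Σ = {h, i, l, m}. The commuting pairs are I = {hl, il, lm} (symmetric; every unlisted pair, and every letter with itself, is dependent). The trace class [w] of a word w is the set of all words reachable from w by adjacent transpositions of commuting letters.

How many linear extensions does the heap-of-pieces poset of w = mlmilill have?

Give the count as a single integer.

70

#0=m has no predecessor
#1=l has no predecessor
#2=m depends on [0:m]
#3=i depends on [2:m]
#4=l depends on [1:l]
#5=i depends on [3:i]
#6=l depends on [4:l]
#7=l depends on [6:l]
sources: [0:m, 1:l]
N(rest) = Σ N(rest − s) over sources s of rest; N(one piece) = 1:
  size 1 → [5]=1  [7]=1
  size 2 → [3,5]=1  [5,7]=2  [6,7]=1
  size 3 → [2,3,5]=1  [3,5,7]=3  [4,6,7]=1  [5,6,7]=3
  size 4 → [0,2,3,5]=1  [1,4,6,7]=1  [2,3,5,7]=4  [3,5,6,7]=6  [4,5,6,7]=4
  size 5 → [0,2,3,5,7]=5  [1,4,5,6,7]=5  [2,3,5,6,7]=10  [3,4,5,6,7]=10
  size 6 → [0,2,3,5,6,7]=15  [1,3,4,5,6,7]=15  [2,3,4,5,6,7]=20
  first=0(m) contributes 35
  first=1(l) contributes 35
|[w]| = 70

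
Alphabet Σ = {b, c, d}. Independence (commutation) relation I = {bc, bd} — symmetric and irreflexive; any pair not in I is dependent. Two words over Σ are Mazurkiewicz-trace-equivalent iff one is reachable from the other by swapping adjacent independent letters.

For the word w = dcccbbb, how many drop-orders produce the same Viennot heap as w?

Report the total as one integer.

35

drop 0:d onto floor
drop 1:c onto {0:d}
drop 2:c onto {1:c}
drop 3:c onto {2:c}
drop 4:b onto floor
drop 5:b onto {4:b}
drop 6:b onto {5:b}
ground layer = {0:d, 4:b}
drop-orders for the pieces not yet dropped (sum over which currently-grounded one goes next):
  1 to go: {3} 1  {6} 1
  2 to go: {2,3} 1  {3,6} 2  {5,6} 1
  3 to go: {1,2,3} 1  {2,3,6} 3  {3,5,6} 3  {4,5,6} 1
  4 to go: {0,1,2,3} 1  {1,2,3,6} 4  {2,3,5,6} 6  {3,4,5,6} 4
  5 to go: {0,1,2,3,6} 5  {1,2,3,5,6} 10  {2,3,4,5,6} 10
  if 0:d drops first: 20 orders
  if 4:b drops first: 15 orders
heap linearizations: 35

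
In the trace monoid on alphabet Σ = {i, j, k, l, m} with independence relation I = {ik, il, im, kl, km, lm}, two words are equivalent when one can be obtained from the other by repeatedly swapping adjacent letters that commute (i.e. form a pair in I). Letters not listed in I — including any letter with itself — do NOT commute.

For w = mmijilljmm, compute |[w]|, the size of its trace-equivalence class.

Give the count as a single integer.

9

#0=m has no predecessor
#1=m depends on [0:m]
#2=i has no predecessor
#3=j depends on [1:m, 2:i]
#4=i depends on [3:j]
#5=l depends on [3:j]
#6=l depends on [5:l]
#7=j depends on [4:i, 6:l]
#8=m depends on [7:j]
#9=m depends on [8:m]
sources: [0:m, 2:i]
N(rest) = Σ N(rest − s) over sources s of rest; N(one piece) = 1:
  size 1 → [9]=1
  size 2 → [8,9]=1
  size 3 → [7,8,9]=1
  size 4 → [4,7,8,9]=1  [6,7,8,9]=1
  size 5 → [4,6,7,8,9]=2  [5,6,7,8,9]=1
  size 6 → [4,5,6,7,8,9]=3
  size 7 → [3,4,5,6,7,8,9]=3
  size 8 → [1,3,4,5,6,7,8,9]=3  [2,3,4,5,6,7,8,9]=3
  first=0(m) contributes 6
  first=2(i) contributes 3
|[w]| = 9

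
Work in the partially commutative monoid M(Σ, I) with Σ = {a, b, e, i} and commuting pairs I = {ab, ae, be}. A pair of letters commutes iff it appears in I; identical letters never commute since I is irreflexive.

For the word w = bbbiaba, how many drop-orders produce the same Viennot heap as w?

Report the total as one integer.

#0=b has no predecessor
#1=b depends on [0:b]
#2=b depends on [1:b]
#3=i depends on [2:b]
#4=a depends on [3:i]
#5=b depends on [3:i]
#6=a depends on [4:a]
sources: [0:b]
N(rest) = Σ N(rest − s) over sources s of rest; N(one piece) = 1:
  size 1 → [5]=1  [6]=1
  size 2 → [4,6]=1  [5,6]=2
  size 3 → [4,5,6]=3
  size 4 → [3,4,5,6]=3
  size 5 → [2,3,4,5,6]=3
  first=0(b) contributes 3

3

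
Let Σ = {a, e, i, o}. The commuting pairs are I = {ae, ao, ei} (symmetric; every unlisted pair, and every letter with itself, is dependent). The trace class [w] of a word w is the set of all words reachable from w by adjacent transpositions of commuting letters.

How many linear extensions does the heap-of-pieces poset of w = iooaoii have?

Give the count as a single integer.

0(i) covers ∅
1(o) covers 0:i
2(o) covers 1:o
3(a) covers 0:i
4(o) covers 2:o
5(i) covers 3:a, 4:o
6(i) covers 5:i
floor of heap: 0:i
completions by unplaced set U, small U first (add the entries for U minus each lowest piece of U):
  |U|=1: {6}:1
  |U|=2: {5,6}:1
  |U|=3: {3,5,6}:1  {4,5,6}:1
  |U|=4: {2,4,5,6}:1  {3,4,5,6}:2
  |U|=5: {1,2,4,5,6}:1  {2,3,4,5,6}:3
  start at 0(i): 4

4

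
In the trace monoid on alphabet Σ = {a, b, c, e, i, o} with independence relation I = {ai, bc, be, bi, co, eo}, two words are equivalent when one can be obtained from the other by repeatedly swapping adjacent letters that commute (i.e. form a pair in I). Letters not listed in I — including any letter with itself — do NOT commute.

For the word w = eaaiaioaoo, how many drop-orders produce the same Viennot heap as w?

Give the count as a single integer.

10

drop 0:e onto floor
drop 1:a onto {0:e}
drop 2:a onto {1:a}
drop 3:i onto {0:e}
drop 4:a onto {2:a}
drop 5:i onto {3:i}
drop 6:o onto {4:a, 5:i}
drop 7:a onto {6:o}
drop 8:o onto {7:a}
drop 9:o onto {8:o}
ground layer = {0:e}
drop-orders for the pieces not yet dropped (sum over which currently-grounded one goes next):
  1 to go: {9} 1
  2 to go: {8,9} 1
  3 to go: {7,8,9} 1
  4 to go: {6,7,8,9} 1
  5 to go: {4,6,7,8,9} 1  {5,6,7,8,9} 1
  6 to go: {2,4,6,7,8,9} 1  {3,5,6,7,8,9} 1  {4,5,6,7,8,9} 2
  7 to go: {1,2,4,6,7,8,9} 1  {2,4,5,6,7,8,9} 3  {3,4,5,6,7,8,9} 3
  8 to go: {1,2,4,5,6,7,8,9} 4  {2,3,4,5,6,7,8,9} 6
  if 0:e drops first: 10 orders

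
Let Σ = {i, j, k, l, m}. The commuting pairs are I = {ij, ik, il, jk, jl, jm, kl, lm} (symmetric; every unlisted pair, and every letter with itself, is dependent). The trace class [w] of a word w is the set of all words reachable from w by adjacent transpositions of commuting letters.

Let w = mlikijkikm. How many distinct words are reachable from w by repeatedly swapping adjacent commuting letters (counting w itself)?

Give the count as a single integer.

1800

#0=m has no predecessor
#1=l has no predecessor
#2=i depends on [0:m]
#3=k depends on [0:m]
#4=i depends on [2:i]
#5=j has no predecessor
#6=k depends on [3:k]
#7=i depends on [4:i]
#8=k depends on [6:k]
#9=m depends on [7:i, 8:k]
sources: [0:m, 1:l, 5:j]
N(rest) = Σ N(rest − s) over sources s of rest; N(one piece) = 1:
  size 1 → [1]=1  [5]=1  [9]=1
  size 2 → [1,5]=2  [1,9]=2  [5,9]=2  [7,9]=1  [8,9]=1
  size 3 → [1,5,9]=6  [1,7,9]=3  [1,8,9]=3  [4,7,9]=1  [5,7,9]=3  [5,8,9]=3  [6,8,9]=1  [7,8,9]=2
  size 4 → [1,4,7,9]=4  [1,5,7,9]=12  [1,5,8,9]=12  [1,6,8,9]=4  [1,7,8,9]=8  [2,4,7,9]=1  [3,6,8,9]=1  [4,5,7,9]=4  [4,7,8,9]=3  [5,6,8,9]=4  [5,7,8,9]=8  [6,7,8,9]=3
  size 5 → [1,2,4,7,9]=5  [1,3,6,8,9]=5  [1,4,5,7,9]=20  [1,4,7,8,9]=15  [1,5,6,8,9]=20  [1,5,7,8,9]=40  [1,6,7,8,9]=15  [2,4,5,7,9]=5  [2,4,7,8,9]=4  [3,5,6,8,9]=5  [3,6,7,8,9]=4  [4,5,7,8,9]=15  [4,6,7,8,9]=6  [5,6,7,8,9]=15
  size 6 → [1,2,4,5,7,9]=30  [1,2,4,7,8,9]=24  [1,3,5,6,8,9]=30  [1,3,6,7,8,9]=24  [1,4,5,7,8,9]=90  [1,4,6,7,8,9]=36  [1,5,6,7,8,9]=90  [2,4,5,7,8,9]=24  [2,4,6,7,8,9]=10  [3,4,6,7,8,9]=10  [3,5,6,7,8,9]=24  [4,5,6,7,8,9]=36
  size 7 → [1,2,4,5,7,8,9]=168  [1,2,4,6,7,8,9]=70  [1,3,4,6,7,8,9]=70  [1,3,5,6,7,8,9]=168  [1,4,5,6,7,8,9]=252  [2,3,4,6,7,8,9]=20  [2,4,5,6,7,8,9]=70  [3,4,5,6,7,8,9]=70
  size 8 → [0,2,3,4,6,7,8,9]=20  [1,2,3,4,6,7,8,9]=160  [1,2,4,5,6,7,8,9]=560  [1,3,4,5,6,7,8,9]=560  [2,3,4,5,6,7,8,9]=160
  first=0(m) contributes 1440
  first=1(l) contributes 180
  first=5(j) contributes 180
|[w]| = 1800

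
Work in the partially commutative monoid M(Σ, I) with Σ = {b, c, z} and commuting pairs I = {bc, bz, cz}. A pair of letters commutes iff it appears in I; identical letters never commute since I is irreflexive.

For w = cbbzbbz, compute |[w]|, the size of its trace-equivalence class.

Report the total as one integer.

piece 0:c — minimal
piece 1:b — minimal
piece 2:b rests on {1:b}
piece 3:z — minimal
piece 4:b rests on {2:b}
piece 5:b rests on {4:b}
piece 6:z rests on {3:z}
minimal pieces: {0:c, 1:b, 3:z}
ways to finish when only these pieces remain (= sum over removing one remaining piece with nothing left below it):
  1 left: {0}→1  {5}→1  {6}→1
  2 left: {0,5}→2  {0,6}→2  {3,6}→1  {4,5}→1  {5,6}→2
  3 left: {0,3,6}→3  {0,4,5}→3  {0,5,6}→6  {2,4,5}→1  {3,5,6}→3  {4,5,6}→3
  4 left: {0,2,4,5}→4  {0,3,5,6}→12  {0,4,5,6}→12  {1,2,4,5}→1  {2,4,5,6}→4  {3,4,5,6}→6
  5 left: {0,1,2,4,5}→5  {0,2,4,5,6}→20  {0,3,4,5,6}→30  {1,2,4,5,6}→5  {2,3,4,5,6}→10
  placing 0:c first → 15 extensions
  placing 1:b first → 60 extensions
  placing 3:z first → 30 extensions
total linear extensions = 105

105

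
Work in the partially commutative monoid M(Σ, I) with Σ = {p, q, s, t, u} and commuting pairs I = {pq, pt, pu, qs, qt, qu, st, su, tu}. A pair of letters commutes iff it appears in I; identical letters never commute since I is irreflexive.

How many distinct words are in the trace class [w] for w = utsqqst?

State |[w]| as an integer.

#0=u has no predecessor
#1=t has no predecessor
#2=s has no predecessor
#3=q has no predecessor
#4=q depends on [3:q]
#5=s depends on [2:s]
#6=t depends on [1:t]
sources: [0:u, 1:t, 2:s, 3:q]
N(rest) = Σ N(rest − s) over sources s of rest; N(one piece) = 1:
  size 1 → [0]=1  [4]=1  [5]=1  [6]=1
  size 2 → [0,4]=2  [0,5]=2  [0,6]=2  [1,6]=1  [2,5]=1  [3,4]=1  [4,5]=2  [4,6]=2  [5,6]=2
  size 3 → [0,1,6]=3  [0,2,5]=3  [0,3,4]=3  [0,4,5]=6  [0,4,6]=6  [0,5,6]=6  [1,4,6]=3  [1,5,6]=3  [2,4,5]=3  [2,5,6]=3  [3,4,5]=3  [3,4,6]=3  [4,5,6]=6
  size 4 → [0,1,4,6]=12  [0,1,5,6]=12  [0,2,4,5]=12  [0,2,5,6]=12  [0,3,4,5]=12  [0,3,4,6]=12  [0,4,5,6]=24  [1,2,5,6]=6  [1,3,4,6]=6  [1,4,5,6]=12  [2,3,4,5]=6  [2,4,5,6]=12  [3,4,5,6]=12
  size 5 → [0,1,2,5,6]=30  [0,1,3,4,6]=30  [0,1,4,5,6]=60  [0,2,3,4,5]=30  [0,2,4,5,6]=60  [0,3,4,5,6]=60  [1,2,4,5,6]=30  [1,3,4,5,6]=30  [2,3,4,5,6]=30
  first=0(u) contributes 90
  first=1(t) contributes 180
  first=2(s) contributes 180
  first=3(q) contributes 180
|[w]| = 630

630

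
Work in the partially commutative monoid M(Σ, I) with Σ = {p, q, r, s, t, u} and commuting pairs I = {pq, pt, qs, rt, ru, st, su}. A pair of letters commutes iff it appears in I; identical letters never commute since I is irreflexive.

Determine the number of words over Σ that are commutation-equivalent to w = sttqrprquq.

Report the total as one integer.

piece 0:s — minimal
piece 1:t — minimal
piece 2:t rests on {1:t}
piece 3:q rests on {2:t}
piece 4:r rests on {0:s, 3:q}
piece 5:p rests on {4:r}
piece 6:r rests on {5:p}
piece 7:q rests on {6:r}
piece 8:u rests on {7:q}
piece 9:q rests on {8:u}
minimal pieces: {0:s, 1:t}
ways to finish when only these pieces remain (= sum over removing one remaining piece with nothing left below it):
  1 left: {9}→1
  2 left: {8,9}→1
  3 left: {7,8,9}→1
  4 left: {6,7,8,9}→1
  5 left: {5,6,7,8,9}→1
  6 left: {4,5,6,7,8,9}→1
  7 left: {0,4,5,6,7,8,9}→1  {3,4,5,6,7,8,9}→1
  8 left: {0,3,4,5,6,7,8,9}→2  {2,3,4,5,6,7,8,9}→1
  placing 0:s first → 1 extensions
  placing 1:t first → 3 extensions
total linear extensions = 4

4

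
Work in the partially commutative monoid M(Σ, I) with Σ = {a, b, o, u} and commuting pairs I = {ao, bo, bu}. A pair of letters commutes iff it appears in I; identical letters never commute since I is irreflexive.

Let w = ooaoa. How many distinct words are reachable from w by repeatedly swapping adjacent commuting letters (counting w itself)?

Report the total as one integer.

0(o) covers ∅
1(o) covers 0:o
2(a) covers ∅
3(o) covers 1:o
4(a) covers 2:a
floor of heap: 0:o, 2:a
completions by unplaced set U, small U first (add the entries for U minus each lowest piece of U):
  |U|=1: {3}:1  {4}:1
  |U|=2: {1,3}:1  {2,4}:1  {3,4}:2
  |U|=3: {0,1,3}:1  {1,3,4}:3  {2,3,4}:3
  start at 0(o): 6
  start at 2(a): 4
sum over floor = 10

10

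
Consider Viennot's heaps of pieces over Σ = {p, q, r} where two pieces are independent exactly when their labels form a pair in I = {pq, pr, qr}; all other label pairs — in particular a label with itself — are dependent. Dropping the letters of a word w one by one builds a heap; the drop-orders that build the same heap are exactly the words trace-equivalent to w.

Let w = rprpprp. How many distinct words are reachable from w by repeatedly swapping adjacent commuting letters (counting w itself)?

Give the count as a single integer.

0(r) covers ∅
1(p) covers ∅
2(r) covers 0:r
3(p) covers 1:p
4(p) covers 3:p
5(r) covers 2:r
6(p) covers 4:p
floor of heap: 0:r, 1:p
completions by unplaced set U, small U first (add the entries for U minus each lowest piece of U):
  |U|=1: {5}:1  {6}:1
  |U|=2: {2,5}:1  {4,6}:1  {5,6}:2
  |U|=3: {0,2,5}:1  {2,5,6}:3  {3,4,6}:1  {4,5,6}:3
  |U|=4: {0,2,5,6}:4  {1,3,4,6}:1  {2,4,5,6}:6  {3,4,5,6}:4
  |U|=5: {0,2,4,5,6}:10  {1,3,4,5,6}:5  {2,3,4,5,6}:10
  start at 0(r): 15
  start at 1(p): 20
sum over floor = 35

35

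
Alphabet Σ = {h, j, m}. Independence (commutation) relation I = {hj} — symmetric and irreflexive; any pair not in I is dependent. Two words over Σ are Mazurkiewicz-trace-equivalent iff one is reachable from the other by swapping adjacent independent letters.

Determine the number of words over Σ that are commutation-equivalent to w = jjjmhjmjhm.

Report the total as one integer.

4

drop 0:j onto floor
drop 1:j onto {0:j}
drop 2:j onto {1:j}
drop 3:m onto {2:j}
drop 4:h onto {3:m}
drop 5:j onto {3:m}
drop 6:m onto {4:h, 5:j}
drop 7:j onto {6:m}
drop 8:h onto {6:m}
drop 9:m onto {7:j, 8:h}
ground layer = {0:j}
drop-orders for the pieces not yet dropped (sum over which currently-grounded one goes next):
  1 to go: {9} 1
  2 to go: {7,9} 1  {8,9} 1
  3 to go: {7,8,9} 2
  4 to go: {6,7,8,9} 2
  5 to go: {4,6,7,8,9} 2  {5,6,7,8,9} 2
  6 to go: {4,5,6,7,8,9} 4
  7 to go: {3,4,5,6,7,8,9} 4
  8 to go: {2,3,4,5,6,7,8,9} 4
  if 0:j drops first: 4 orders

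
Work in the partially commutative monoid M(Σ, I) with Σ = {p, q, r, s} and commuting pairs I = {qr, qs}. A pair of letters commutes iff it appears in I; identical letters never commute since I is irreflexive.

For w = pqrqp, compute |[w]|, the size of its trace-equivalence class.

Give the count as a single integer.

#0=p has no predecessor
#1=q depends on [0:p]
#2=r depends on [0:p]
#3=q depends on [1:q]
#4=p depends on [2:r, 3:q]
sources: [0:p]
N(rest) = Σ N(rest − s) over sources s of rest; N(one piece) = 1:
  size 1 → [4]=1
  size 2 → [2,4]=1  [3,4]=1
  size 3 → [1,3,4]=1  [2,3,4]=2
  first=0(p) contributes 3

3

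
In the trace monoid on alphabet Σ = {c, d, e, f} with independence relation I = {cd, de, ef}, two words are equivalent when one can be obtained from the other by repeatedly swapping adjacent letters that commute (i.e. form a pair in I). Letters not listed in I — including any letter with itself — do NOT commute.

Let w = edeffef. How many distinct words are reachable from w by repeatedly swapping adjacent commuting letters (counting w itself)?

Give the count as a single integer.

35

piece 0:e — minimal
piece 1:d — minimal
piece 2:e rests on {0:e}
piece 3:f rests on {1:d}
piece 4:f rests on {3:f}
piece 5:e rests on {2:e}
piece 6:f rests on {4:f}
minimal pieces: {0:e, 1:d}
ways to finish when only these pieces remain (= sum over removing one remaining piece with nothing left below it):
  1 left: {5}→1  {6}→1
  2 left: {2,5}→1  {4,6}→1  {5,6}→2
  3 left: {0,2,5}→1  {2,5,6}→3  {3,4,6}→1  {4,5,6}→3
  4 left: {0,2,5,6}→4  {1,3,4,6}→1  {2,4,5,6}→6  {3,4,5,6}→4
  5 left: {0,2,4,5,6}→10  {1,3,4,5,6}→5  {2,3,4,5,6}→10
  placing 0:e first → 15 extensions
  placing 1:d first → 20 extensions
total linear extensions = 35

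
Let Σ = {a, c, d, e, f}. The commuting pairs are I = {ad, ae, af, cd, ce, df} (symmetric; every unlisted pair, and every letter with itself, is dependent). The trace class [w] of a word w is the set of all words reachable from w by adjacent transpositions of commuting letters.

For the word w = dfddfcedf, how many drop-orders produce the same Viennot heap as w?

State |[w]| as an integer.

70

#0=d has no predecessor
#1=f has no predecessor
#2=d depends on [0:d]
#3=d depends on [2:d]
#4=f depends on [1:f]
#5=c depends on [4:f]
#6=e depends on [3:d, 4:f]
#7=d depends on [6:e]
#8=f depends on [5:c, 6:e]
sources: [0:d, 1:f]
N(rest) = Σ N(rest − s) over sources s of rest; N(one piece) = 1:
  size 1 → [7]=1  [8]=1
  size 2 → [5,8]=1  [7,8]=2
  size 3 → [5,7,8]=3  [6,7,8]=2
  size 4 → [3,6,7,8]=2  [5,6,7,8]=5
  size 5 → [2,3,6,7,8]=2  [3,5,6,7,8]=7  [4,5,6,7,8]=5
  size 6 → [0,2,3,6,7,8]=2  [1,4,5,6,7,8]=5  [2,3,5,6,7,8]=9  [3,4,5,6,7,8]=12
  size 7 → [0,2,3,5,6,7,8]=11  [1,3,4,5,6,7,8]=17  [2,3,4,5,6,7,8]=21
  first=0(d) contributes 38
  first=1(f) contributes 32
|[w]| = 70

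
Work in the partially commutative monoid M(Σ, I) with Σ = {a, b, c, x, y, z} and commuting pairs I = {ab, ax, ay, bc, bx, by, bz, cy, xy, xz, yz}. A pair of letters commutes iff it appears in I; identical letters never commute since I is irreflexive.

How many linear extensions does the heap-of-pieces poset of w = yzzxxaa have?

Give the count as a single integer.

0(y) covers ∅
1(z) covers ∅
2(z) covers 1:z
3(x) covers ∅
4(x) covers 3:x
5(a) covers 2:z
6(a) covers 5:a
floor of heap: 0:y, 1:z, 3:x
completions by unplaced set U, small U first (add the entries for U minus each lowest piece of U):
  |U|=1: {0}:1  {4}:1  {6}:1
  |U|=2: {0,4}:2  {0,6}:2  {3,4}:1  {4,6}:2  {5,6}:1
  |U|=3: {0,3,4}:3  {0,4,6}:6  {0,5,6}:3  {2,5,6}:1  {3,4,6}:3  {4,5,6}:3
  |U|=4: {0,2,5,6}:4  {0,3,4,6}:12  {0,4,5,6}:12  {1,2,5,6}:1  {2,4,5,6}:4  {3,4,5,6}:6
  |U|=5: {0,1,2,5,6}:5  {0,2,4,5,6}:20  {0,3,4,5,6}:30  {1,2,4,5,6}:5  {2,3,4,5,6}:10
  start at 0(y): 15
  start at 1(z): 60
  start at 3(x): 30
sum over floor = 105

105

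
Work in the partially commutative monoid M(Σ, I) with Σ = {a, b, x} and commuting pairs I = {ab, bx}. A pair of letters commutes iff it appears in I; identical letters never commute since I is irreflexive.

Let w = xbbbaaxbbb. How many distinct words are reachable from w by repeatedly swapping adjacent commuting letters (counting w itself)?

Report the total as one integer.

210

piece 0:x — minimal
piece 1:b — minimal
piece 2:b rests on {1:b}
piece 3:b rests on {2:b}
piece 4:a rests on {0:x}
piece 5:a rests on {4:a}
piece 6:x rests on {5:a}
piece 7:b rests on {3:b}
piece 8:b rests on {7:b}
piece 9:b rests on {8:b}
minimal pieces: {0:x, 1:b}
ways to finish when only these pieces remain (= sum over removing one remaining piece with nothing left below it):
  1 left: {6}→1  {9}→1
  2 left: {5,6}→1  {6,9}→2  {8,9}→1
  3 left: {4,5,6}→1  {5,6,9}→3  {6,8,9}→3  {7,8,9}→1
  4 left: {0,4,5,6}→1  {3,7,8,9}→1  {4,5,6,9}→4  {5,6,8,9}→6  {6,7,8,9}→4
  5 left: {0,4,5,6,9}→5  {2,3,7,8,9}→1  {3,6,7,8,9}→5  {4,5,6,8,9}→10  {5,6,7,8,9}→10
  6 left: {0,4,5,6,8,9}→15  {1,2,3,7,8,9}→1  {2,3,6,7,8,9}→6  {3,5,6,7,8,9}→15  {4,5,6,7,8,9}→20
  7 left: {0,4,5,6,7,8,9}→35  {1,2,3,6,7,8,9}→7  {2,3,5,6,7,8,9}→21  {3,4,5,6,7,8,9}→35
  8 left: {0,3,4,5,6,7,8,9}→70  {1,2,3,5,6,7,8,9}→28  {2,3,4,5,6,7,8,9}→56
  placing 0:x first → 84 extensions
  placing 1:b first → 126 extensions
total linear extensions = 210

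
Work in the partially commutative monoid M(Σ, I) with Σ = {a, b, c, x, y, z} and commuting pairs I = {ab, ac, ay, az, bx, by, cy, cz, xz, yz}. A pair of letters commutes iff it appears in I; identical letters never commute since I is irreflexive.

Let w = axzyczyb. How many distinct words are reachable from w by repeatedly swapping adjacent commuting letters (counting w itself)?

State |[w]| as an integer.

piece 0:a — minimal
piece 1:x rests on {0:a}
piece 2:z — minimal
piece 3:y rests on {1:x}
piece 4:c rests on {1:x}
piece 5:z rests on {2:z}
piece 6:y rests on {3:y}
piece 7:b rests on {4:c, 5:z}
minimal pieces: {0:a, 2:z}
ways to finish when only these pieces remain (= sum over removing one remaining piece with nothing left below it):
  1 left: {6}→1  {7}→1
  2 left: {3,6}→1  {4,7}→1  {5,7}→1  {6,7}→2
  3 left: {2,5,7}→1  {3,6,7}→3  {4,5,7}→2  {4,6,7}→3  {5,6,7}→3
  4 left: {2,4,5,7}→3  {2,5,6,7}→4  {3,4,6,7}→6  {3,5,6,7}→6  {4,5,6,7}→8
  5 left: {1,3,4,6,7}→6  {2,3,5,6,7}→10  {2,4,5,6,7}→15  {3,4,5,6,7}→20
  6 left: {0,1,3,4,6,7}→6  {1,3,4,5,6,7}→26  {2,3,4,5,6,7}→45
  placing 0:a first → 71 extensions
  placing 2:z first → 32 extensions
total linear extensions = 103

103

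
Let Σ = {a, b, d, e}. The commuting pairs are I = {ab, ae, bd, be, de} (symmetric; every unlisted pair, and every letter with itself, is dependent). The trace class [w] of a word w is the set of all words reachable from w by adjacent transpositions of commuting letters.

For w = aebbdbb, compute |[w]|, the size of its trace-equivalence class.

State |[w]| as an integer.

0(a) covers ∅
1(e) covers ∅
2(b) covers ∅
3(b) covers 2:b
4(d) covers 0:a
5(b) covers 3:b
6(b) covers 5:b
floor of heap: 0:a, 1:e, 2:b
completions by unplaced set U, small U first (add the entries for U minus each lowest piece of U):
  |U|=1: {1}:1  {4}:1  {6}:1
  |U|=2: {0,4}:1  {1,4}:2  {1,6}:2  {4,6}:2  {5,6}:1
  |U|=3: {0,1,4}:3  {0,4,6}:3  {1,4,6}:6  {1,5,6}:3  {3,5,6}:1  {4,5,6}:3
  |U|=4: {0,1,4,6}:12  {0,4,5,6}:6  {1,3,5,6}:4  {1,4,5,6}:12  {2,3,5,6}:1  {3,4,5,6}:4
  |U|=5: {0,1,4,5,6}:30  {0,3,4,5,6}:10  {1,2,3,5,6}:5  {1,3,4,5,6}:20  {2,3,4,5,6}:5
  start at 0(a): 30
  start at 1(e): 15
  start at 2(b): 60
sum over floor = 105

105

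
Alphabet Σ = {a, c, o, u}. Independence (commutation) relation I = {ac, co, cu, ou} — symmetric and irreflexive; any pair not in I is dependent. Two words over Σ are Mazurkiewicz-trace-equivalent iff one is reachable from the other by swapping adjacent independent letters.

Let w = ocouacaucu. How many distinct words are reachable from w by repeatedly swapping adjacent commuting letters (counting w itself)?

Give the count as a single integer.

360

drop 0:o onto floor
drop 1:c onto floor
drop 2:o onto {0:o}
drop 3:u onto floor
drop 4:a onto {2:o, 3:u}
drop 5:c onto {1:c}
drop 6:a onto {4:a}
drop 7:u onto {6:a}
drop 8:c onto {5:c}
drop 9:u onto {7:u}
ground layer = {0:o, 1:c, 3:u}
drop-orders for the pieces not yet dropped (sum over which currently-grounded one goes next):
  1 to go: {8} 1  {9} 1
  2 to go: {5,8} 1  {7,9} 1  {8,9} 2
  3 to go: {1,5,8} 1  {5,8,9} 3  {6,7,9} 1  {7,8,9} 3
  4 to go: {1,5,8,9} 4  {4,6,7,9} 1  {5,7,8,9} 6  {6,7,8,9} 4
  5 to go: {1,5,7,8,9} 10  {2,4,6,7,9} 1  {3,4,6,7,9} 1  {4,6,7,8,9} 5  {5,6,7,8,9} 10
  6 to go: {0,2,4,6,7,9} 1  {1,5,6,7,8,9} 20  {2,3,4,6,7,9} 2  {2,4,6,7,8,9} 6  {3,4,6,7,8,9} 6  {4,5,6,7,8,9} 15
  7 to go: {0,2,3,4,6,7,9} 3  {0,2,4,6,7,8,9} 7  {1,4,5,6,7,8,9} 35  {2,3,4,6,7,8,9} 14  {2,4,5,6,7,8,9} 21  {3,4,5,6,7,8,9} 21
  8 to go: {0,2,3,4,6,7,8,9} 24  {0,2,4,5,6,7,8,9} 28  {1,2,4,5,6,7,8,9} 56  {1,3,4,5,6,7,8,9} 56  {2,3,4,5,6,7,8,9} 56
  if 0:o drops first: 168 orders
  if 1:c drops first: 108 orders
  if 3:u drops first: 84 orders
heap linearizations: 360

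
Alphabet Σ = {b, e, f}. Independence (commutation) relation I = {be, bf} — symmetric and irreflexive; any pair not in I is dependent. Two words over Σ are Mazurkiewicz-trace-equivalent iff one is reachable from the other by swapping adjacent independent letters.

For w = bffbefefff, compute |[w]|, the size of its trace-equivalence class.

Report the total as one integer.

45

piece 0:b — minimal
piece 1:f — minimal
piece 2:f rests on {1:f}
piece 3:b rests on {0:b}
piece 4:e rests on {2:f}
piece 5:f rests on {4:e}
piece 6:e rests on {5:f}
piece 7:f rests on {6:e}
piece 8:f rests on {7:f}
piece 9:f rests on {8:f}
minimal pieces: {0:b, 1:f}
ways to finish when only these pieces remain (= sum over removing one remaining piece with nothing left below it):
  1 left: {3}→1  {9}→1
  2 left: {0,3}→1  {3,9}→2  {8,9}→1
  3 left: {0,3,9}→3  {3,8,9}→3  {7,8,9}→1
  4 left: {0,3,8,9}→6  {3,7,8,9}→4  {6,7,8,9}→1
  5 left: {0,3,7,8,9}→10  {3,6,7,8,9}→5  {5,6,7,8,9}→1
  6 left: {0,3,6,7,8,9}→15  {3,5,6,7,8,9}→6  {4,5,6,7,8,9}→1
  7 left: {0,3,5,6,7,8,9}→21  {2,4,5,6,7,8,9}→1  {3,4,5,6,7,8,9}→7
  8 left: {0,3,4,5,6,7,8,9}→28  {1,2,4,5,6,7,8,9}→1  {2,3,4,5,6,7,8,9}→8
  placing 0:b first → 9 extensions
  placing 1:f first → 36 extensions
total linear extensions = 45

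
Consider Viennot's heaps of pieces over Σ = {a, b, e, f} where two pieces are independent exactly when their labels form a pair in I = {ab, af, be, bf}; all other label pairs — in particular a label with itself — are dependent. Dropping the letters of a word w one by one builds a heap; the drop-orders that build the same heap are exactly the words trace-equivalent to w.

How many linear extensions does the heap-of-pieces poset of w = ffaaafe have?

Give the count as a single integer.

drop 0:f onto floor
drop 1:f onto {0:f}
drop 2:a onto floor
drop 3:a onto {2:a}
drop 4:a onto {3:a}
drop 5:f onto {1:f}
drop 6:e onto {4:a, 5:f}
ground layer = {0:f, 2:a}
drop-orders for the pieces not yet dropped (sum over which currently-grounded one goes next):
  1 to go: {6} 1
  2 to go: {4,6} 1  {5,6} 1
  3 to go: {1,5,6} 1  {3,4,6} 1  {4,5,6} 2
  4 to go: {0,1,5,6} 1  {1,4,5,6} 3  {2,3,4,6} 1  {3,4,5,6} 3
  5 to go: {0,1,4,5,6} 4  {1,3,4,5,6} 6  {2,3,4,5,6} 4
  if 0:f drops first: 10 orders
  if 2:a drops first: 10 orders
heap linearizations: 20

20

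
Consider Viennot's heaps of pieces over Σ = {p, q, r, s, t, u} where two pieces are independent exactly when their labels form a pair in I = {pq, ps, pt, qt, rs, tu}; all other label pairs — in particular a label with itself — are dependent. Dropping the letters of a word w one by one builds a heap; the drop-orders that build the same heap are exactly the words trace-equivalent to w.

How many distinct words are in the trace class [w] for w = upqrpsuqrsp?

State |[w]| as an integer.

21

drop 0:u onto floor
drop 1:p onto {0:u}
drop 2:q onto {0:u}
drop 3:r onto {1:p, 2:q}
drop 4:p onto {3:r}
drop 5:s onto {2:q}
drop 6:u onto {4:p, 5:s}
drop 7:q onto {6:u}
drop 8:r onto {7:q}
drop 9:s onto {7:q}
drop 10:p onto {8:r}
ground layer = {0:u}
drop-orders for the pieces not yet dropped (sum over which currently-grounded one goes next):
  1 to go: {9} 1  {10} 1
  2 to go: {8,10} 1  {9,10} 2
  3 to go: {8,9,10} 3
  4 to go: {7,8,9,10} 3
  5 to go: {6,7,8,9,10} 3
  6 to go: {4,6,7,8,9,10} 3  {5,6,7,8,9,10} 3
  7 to go: {3,4,6,7,8,9,10} 3  {4,5,6,7,8,9,10} 6
  8 to go: {1,3,4,6,7,8,9,10} 3  {3,4,5,6,7,8,9,10} 9
  9 to go: {1,3,4,5,6,7,8,9,10} 12  {2,3,4,5,6,7,8,9,10} 9
  if 0:u drops first: 21 orders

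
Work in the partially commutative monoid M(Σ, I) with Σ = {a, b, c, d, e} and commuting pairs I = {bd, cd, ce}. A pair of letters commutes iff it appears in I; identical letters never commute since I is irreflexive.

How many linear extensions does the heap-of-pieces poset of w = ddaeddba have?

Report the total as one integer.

3

0(d) covers ∅
1(d) covers 0:d
2(a) covers 1:d
3(e) covers 2:a
4(d) covers 3:e
5(d) covers 4:d
6(b) covers 3:e
7(a) covers 5:d, 6:b
floor of heap: 0:d
completions by unplaced set U, small U first (add the entries for U minus each lowest piece of U):
  |U|=1: {7}:1
  |U|=2: {5,7}:1  {6,7}:1
  |U|=3: {4,5,7}:1  {5,6,7}:2
  |U|=4: {4,5,6,7}:3
  |U|=5: {3,4,5,6,7}:3
  |U|=6: {2,3,4,5,6,7}:3
  start at 0(d): 3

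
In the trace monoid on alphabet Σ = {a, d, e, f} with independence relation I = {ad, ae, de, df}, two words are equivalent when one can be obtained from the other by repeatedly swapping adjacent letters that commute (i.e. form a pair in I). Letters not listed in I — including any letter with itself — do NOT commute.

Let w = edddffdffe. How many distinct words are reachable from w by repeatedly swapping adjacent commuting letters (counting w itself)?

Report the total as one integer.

#0=e has no predecessor
#1=d has no predecessor
#2=d depends on [1:d]
#3=d depends on [2:d]
#4=f depends on [0:e]
#5=f depends on [4:f]
#6=d depends on [3:d]
#7=f depends on [5:f]
#8=f depends on [7:f]
#9=e depends on [8:f]
sources: [0:e, 1:d]
N(rest) = Σ N(rest − s) over sources s of rest; N(one piece) = 1:
  size 1 → [6]=1  [9]=1
  size 2 → [3,6]=1  [6,9]=2  [8,9]=1
  size 3 → [2,3,6]=1  [3,6,9]=3  [6,8,9]=3  [7,8,9]=1
  size 4 → [1,2,3,6]=1  [2,3,6,9]=4  [3,6,8,9]=6  [5,7,8,9]=1  [6,7,8,9]=4
  size 5 → [1,2,3,6,9]=5  [2,3,6,8,9]=10  [3,6,7,8,9]=10  [4,5,7,8,9]=1  [5,6,7,8,9]=5
  size 6 → [0,4,5,7,8,9]=1  [1,2,3,6,8,9]=15  [2,3,6,7,8,9]=20  [3,5,6,7,8,9]=15  [4,5,6,7,8,9]=6
  size 7 → [0,4,5,6,7,8,9]=7  [1,2,3,6,7,8,9]=35  [2,3,5,6,7,8,9]=35  [3,4,5,6,7,8,9]=21
  size 8 → [0,3,4,5,6,7,8,9]=28  [1,2,3,5,6,7,8,9]=70  [2,3,4,5,6,7,8,9]=56
  first=0(e) contributes 126
  first=1(d) contributes 84
|[w]| = 210

210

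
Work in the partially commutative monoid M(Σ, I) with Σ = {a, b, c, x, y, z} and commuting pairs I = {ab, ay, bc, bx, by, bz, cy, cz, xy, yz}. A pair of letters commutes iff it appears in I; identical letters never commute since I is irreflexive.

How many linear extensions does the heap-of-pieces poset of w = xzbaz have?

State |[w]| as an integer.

drop 0:x onto floor
drop 1:z onto {0:x}
drop 2:b onto floor
drop 3:a onto {1:z}
drop 4:z onto {3:a}
ground layer = {0:x, 2:b}
drop-orders for the pieces not yet dropped (sum over which currently-grounded one goes next):
  1 to go: {2} 1  {4} 1
  2 to go: {2,4} 2  {3,4} 1
  3 to go: {1,3,4} 1  {2,3,4} 3
  if 0:x drops first: 4 orders
  if 2:b drops first: 1 orders
heap linearizations: 5

5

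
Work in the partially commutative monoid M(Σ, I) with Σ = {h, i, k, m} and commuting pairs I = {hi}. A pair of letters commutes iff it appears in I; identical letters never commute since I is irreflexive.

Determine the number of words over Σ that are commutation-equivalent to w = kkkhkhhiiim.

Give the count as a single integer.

piece 0:k — minimal
piece 1:k rests on {0:k}
piece 2:k rests on {1:k}
piece 3:h rests on {2:k}
piece 4:k rests on {3:h}
piece 5:h rests on {4:k}
piece 6:h rests on {5:h}
piece 7:i rests on {4:k}
piece 8:i rests on {7:i}
piece 9:i rests on {8:i}
piece 10:m rests on {6:h, 9:i}
minimal pieces: {0:k}
ways to finish when only these pieces remain (= sum over removing one remaining piece with nothing left below it):
  1 left: {10}→1
  2 left: {6,10}→1  {9,10}→1
  3 left: {5,6,10}→1  {6,9,10}→2  {8,9,10}→1
  4 left: {5,6,9,10}→3  {6,8,9,10}→3  {7,8,9,10}→1
  5 left: {5,6,8,9,10}→6  {6,7,8,9,10}→4
  6 left: {5,6,7,8,9,10}→10
  7 left: {4,5,6,7,8,9,10}→10
  8 left: {3,4,5,6,7,8,9,10}→10
  9 left: {2,3,4,5,6,7,8,9,10}→10
  placing 0:k first → 10 extensions

10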